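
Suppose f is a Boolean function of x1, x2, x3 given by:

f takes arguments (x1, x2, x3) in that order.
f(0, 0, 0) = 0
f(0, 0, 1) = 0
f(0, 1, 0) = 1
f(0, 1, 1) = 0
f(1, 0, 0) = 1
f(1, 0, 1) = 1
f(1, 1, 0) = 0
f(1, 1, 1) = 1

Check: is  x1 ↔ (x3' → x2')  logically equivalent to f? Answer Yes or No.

Yes

Evaluate x1 ↔ (x3' → x2') on each row and compare to f:
  x1=0, x2=0, x3=0: formula gives 0, f = 0 ✓
  x1=0, x2=0, x3=1: formula gives 0, f = 0 ✓
  x1=0, x2=1, x3=0: formula gives 1, f = 1 ✓
  x1=0, x2=1, x3=1: formula gives 0, f = 0 ✓
  x1=1, x2=0, x3=0: formula gives 1, f = 1 ✓
  … (the remaining 3 rows also agree.)
All 8 rows match — the expression computes f exactly.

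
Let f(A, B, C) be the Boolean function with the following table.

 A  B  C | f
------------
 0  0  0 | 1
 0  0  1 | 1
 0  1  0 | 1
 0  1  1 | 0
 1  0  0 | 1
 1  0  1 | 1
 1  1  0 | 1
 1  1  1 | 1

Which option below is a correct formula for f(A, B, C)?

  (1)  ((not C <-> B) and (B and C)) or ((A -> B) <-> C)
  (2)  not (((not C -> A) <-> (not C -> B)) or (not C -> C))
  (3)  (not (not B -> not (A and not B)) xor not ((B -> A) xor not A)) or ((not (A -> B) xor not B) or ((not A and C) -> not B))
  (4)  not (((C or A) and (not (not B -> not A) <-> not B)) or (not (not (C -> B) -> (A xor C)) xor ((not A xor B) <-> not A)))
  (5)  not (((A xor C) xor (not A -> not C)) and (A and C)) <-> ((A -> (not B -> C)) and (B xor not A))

3

(1): at (0,0,0) it gives 0, but f = 1 — eliminated.
(2): at (0,0,0) it gives 0, but f = 1 — eliminated.
(4): at (0,0,0) it gives 0, but f = 1 — eliminated.
(5): at (0,1,0) it gives 0, but f = 1 — eliminated.
(3) is the remaining candidate, and it agrees with f on all 8 inputs.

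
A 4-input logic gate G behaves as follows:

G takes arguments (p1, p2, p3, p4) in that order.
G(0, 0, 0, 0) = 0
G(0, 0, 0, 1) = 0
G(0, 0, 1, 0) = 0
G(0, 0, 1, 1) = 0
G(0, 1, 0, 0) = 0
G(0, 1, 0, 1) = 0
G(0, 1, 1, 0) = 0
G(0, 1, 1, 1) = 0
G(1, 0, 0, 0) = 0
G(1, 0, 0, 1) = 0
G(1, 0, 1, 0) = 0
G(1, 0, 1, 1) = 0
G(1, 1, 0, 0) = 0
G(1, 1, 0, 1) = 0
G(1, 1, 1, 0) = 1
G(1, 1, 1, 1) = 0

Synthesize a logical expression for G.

G is 1 on exactly one input, (1,1,1,0), whose minterm is p1·p2·p3·¬p4. So G is just that conjunction.

G(p1, p2, p3, p4) = ((p1 & p2) & p3) & ~p4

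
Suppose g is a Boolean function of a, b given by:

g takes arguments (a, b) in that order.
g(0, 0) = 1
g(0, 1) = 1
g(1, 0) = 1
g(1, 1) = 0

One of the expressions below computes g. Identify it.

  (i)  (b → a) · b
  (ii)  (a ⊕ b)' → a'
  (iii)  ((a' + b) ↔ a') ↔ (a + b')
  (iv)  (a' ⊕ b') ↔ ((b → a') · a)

ii

(i) disagrees with g on (0,0) (formula → 0, table → 1); rule it out.
(iii) disagrees with g on (0,1) (formula → 0, table → 1); rule it out.
(iv) disagrees with g on (0,1) (formula → 0, table → 1); rule it out.
Only (ii) survives; checking it on all 4 rows confirms it matches g.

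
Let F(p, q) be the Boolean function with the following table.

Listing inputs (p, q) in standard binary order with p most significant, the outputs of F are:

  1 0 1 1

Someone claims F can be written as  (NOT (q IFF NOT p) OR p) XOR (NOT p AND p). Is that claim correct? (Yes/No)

Test each input against both F and the formula:
  p=0, q=0: formula gives 1, F = 1 ✓
  p=0, q=1: formula gives 0, F = 0 ✓
  p=1, q=0: formula gives 1, F = 1 ✓
  p=1, q=1: formula gives 1, F = 1 ✓
Every row agrees, so the formula is equivalent.

Yes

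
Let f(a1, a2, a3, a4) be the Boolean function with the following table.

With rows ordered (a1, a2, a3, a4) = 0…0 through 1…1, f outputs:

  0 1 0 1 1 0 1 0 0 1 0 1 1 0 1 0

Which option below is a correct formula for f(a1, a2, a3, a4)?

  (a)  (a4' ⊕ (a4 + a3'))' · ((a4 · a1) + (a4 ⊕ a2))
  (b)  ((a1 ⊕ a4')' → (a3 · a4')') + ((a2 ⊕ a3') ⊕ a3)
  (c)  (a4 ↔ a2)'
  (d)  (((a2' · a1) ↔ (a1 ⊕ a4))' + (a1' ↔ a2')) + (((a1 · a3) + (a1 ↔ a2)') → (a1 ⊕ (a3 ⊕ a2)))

c

(a) fails at (0,0,0,1): the formula yields 0, f is 1.
(b) fails at (0,0,0,0): the formula yields 1, f is 0.
(d) fails at (0,0,0,0): the formula yields 1, f is 0.
Only (c) survives; checking it on all 16 rows confirms it matches f.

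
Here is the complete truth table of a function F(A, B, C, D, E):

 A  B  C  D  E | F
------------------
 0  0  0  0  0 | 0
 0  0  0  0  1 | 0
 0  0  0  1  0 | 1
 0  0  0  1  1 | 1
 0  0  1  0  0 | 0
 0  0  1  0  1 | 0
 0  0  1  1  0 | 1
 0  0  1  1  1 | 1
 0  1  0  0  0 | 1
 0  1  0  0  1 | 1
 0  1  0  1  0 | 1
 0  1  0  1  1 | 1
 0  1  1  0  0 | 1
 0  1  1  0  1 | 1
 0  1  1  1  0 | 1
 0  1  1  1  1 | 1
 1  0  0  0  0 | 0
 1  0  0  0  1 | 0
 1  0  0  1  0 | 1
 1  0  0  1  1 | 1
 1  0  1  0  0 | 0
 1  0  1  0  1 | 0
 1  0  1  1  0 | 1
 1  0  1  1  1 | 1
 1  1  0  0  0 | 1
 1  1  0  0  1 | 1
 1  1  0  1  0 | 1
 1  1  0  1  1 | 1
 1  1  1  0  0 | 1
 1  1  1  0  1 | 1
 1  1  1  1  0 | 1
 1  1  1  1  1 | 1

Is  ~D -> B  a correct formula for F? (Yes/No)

Yes

Test each input against both F and the formula:
  A=0, B=0, C=0, D=0, E=0: formula gives 0, F = 0 ✓
  A=0, B=0, C=0, D=0, E=1: formula gives 0, F = 0 ✓
  A=0, B=0, C=0, D=1, E=0: formula gives 1, F = 1 ✓
  A=0, B=0, C=0, D=1, E=1: formula gives 1, F = 1 ✓
  … (the remaining 28 rows also agree.)
All 32 rows match — the expression computes F exactly.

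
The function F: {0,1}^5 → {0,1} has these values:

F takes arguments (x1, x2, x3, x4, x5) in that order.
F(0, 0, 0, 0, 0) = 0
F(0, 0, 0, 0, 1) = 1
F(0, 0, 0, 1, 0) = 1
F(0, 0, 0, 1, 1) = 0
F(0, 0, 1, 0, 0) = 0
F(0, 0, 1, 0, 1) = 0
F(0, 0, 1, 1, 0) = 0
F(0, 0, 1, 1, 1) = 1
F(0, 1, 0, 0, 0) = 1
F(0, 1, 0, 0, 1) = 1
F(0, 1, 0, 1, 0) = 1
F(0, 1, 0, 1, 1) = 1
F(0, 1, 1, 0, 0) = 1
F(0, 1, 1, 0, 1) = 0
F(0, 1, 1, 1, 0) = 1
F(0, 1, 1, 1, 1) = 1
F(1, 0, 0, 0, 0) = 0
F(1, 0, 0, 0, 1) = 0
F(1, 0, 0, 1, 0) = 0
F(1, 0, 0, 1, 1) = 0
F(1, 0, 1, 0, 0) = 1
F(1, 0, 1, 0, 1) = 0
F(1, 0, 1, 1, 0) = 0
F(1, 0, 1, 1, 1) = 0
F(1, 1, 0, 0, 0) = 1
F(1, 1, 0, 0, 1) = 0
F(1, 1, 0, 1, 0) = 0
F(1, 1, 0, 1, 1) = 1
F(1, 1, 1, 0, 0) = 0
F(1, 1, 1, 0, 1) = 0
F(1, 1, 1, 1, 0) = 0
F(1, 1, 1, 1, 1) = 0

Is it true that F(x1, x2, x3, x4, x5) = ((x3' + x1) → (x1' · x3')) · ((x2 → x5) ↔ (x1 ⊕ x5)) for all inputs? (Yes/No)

No

Check the formula against F row by row:
  x1=0, x2=0, x3=0, x4=0, x5=0: formula gives 0, F = 0 ✓
  x1=0, x2=0, x3=0, x4=0, x5=1: formula gives 1, F = 1 ✓
  x1=0, x2=0, x3=0, x4=1, x5=0: formula gives 0, but F = 1 ✗
Since they disagree at (0,0,0,1,0), the expression is not a correct formula for F.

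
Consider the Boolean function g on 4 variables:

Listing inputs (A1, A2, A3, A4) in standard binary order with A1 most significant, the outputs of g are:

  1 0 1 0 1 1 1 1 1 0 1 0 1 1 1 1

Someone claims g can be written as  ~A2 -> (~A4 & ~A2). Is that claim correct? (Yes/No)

Yes

Evaluate ~A2 -> (~A4 & ~A2) on each row and compare to g:
  A1=0, A2=0, A3=0, A4=0: formula gives 1, g = 1 ✓
  A1=0, A2=0, A3=0, A4=1: formula gives 0, g = 0 ✓
  A1=0, A2=0, A3=1, A4=0: formula gives 1, g = 1 ✓
  A1=0, A2=0, A3=1, A4=1: formula gives 0, g = 0 ✓
  … (the remaining 12 rows also agree.)
All 16 rows match — the expression computes g exactly.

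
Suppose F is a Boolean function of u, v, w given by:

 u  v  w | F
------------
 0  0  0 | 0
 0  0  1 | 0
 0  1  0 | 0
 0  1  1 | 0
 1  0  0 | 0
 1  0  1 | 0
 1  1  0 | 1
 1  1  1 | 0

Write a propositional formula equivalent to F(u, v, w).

F(u, v, w) = (u ∧ v) ∧ ¬w

Only row (1,1,0) gives 1. That row's minterm u·v·¬w is F directly.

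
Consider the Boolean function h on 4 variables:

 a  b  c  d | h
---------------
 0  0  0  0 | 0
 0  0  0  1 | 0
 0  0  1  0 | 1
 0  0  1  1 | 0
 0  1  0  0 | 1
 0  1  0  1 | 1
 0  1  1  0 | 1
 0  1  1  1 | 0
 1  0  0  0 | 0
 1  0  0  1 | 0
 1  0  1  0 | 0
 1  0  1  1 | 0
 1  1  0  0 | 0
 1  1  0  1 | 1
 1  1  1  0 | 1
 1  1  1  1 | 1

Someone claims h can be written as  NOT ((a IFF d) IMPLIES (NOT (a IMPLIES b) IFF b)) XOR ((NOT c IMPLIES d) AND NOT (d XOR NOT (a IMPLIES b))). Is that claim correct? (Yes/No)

Evaluate NOT ((a IFF d) IMPLIES (NOT (a IMPLIES b) IFF b)) XOR ((NOT c IMPLIES d) AND NOT (d XOR NOT (a IMPLIES b))) on each row and compare to h:
  a=0, b=0, c=0, d=0: formula gives 0, h = 0 ✓
  a=0, b=0, c=0, d=1: formula gives 0, h = 0 ✓
  a=0, b=0, c=1, d=0: formula gives 1, h = 1 ✓
  a=0, b=0, c=1, d=1: formula gives 0, h = 0 ✓
  …
  a=0, b=1, c=0, d=1: formula gives 0, but h = 1 ✗
Since they disagree at (0,1,0,1), the expression is not a correct formula for h.

No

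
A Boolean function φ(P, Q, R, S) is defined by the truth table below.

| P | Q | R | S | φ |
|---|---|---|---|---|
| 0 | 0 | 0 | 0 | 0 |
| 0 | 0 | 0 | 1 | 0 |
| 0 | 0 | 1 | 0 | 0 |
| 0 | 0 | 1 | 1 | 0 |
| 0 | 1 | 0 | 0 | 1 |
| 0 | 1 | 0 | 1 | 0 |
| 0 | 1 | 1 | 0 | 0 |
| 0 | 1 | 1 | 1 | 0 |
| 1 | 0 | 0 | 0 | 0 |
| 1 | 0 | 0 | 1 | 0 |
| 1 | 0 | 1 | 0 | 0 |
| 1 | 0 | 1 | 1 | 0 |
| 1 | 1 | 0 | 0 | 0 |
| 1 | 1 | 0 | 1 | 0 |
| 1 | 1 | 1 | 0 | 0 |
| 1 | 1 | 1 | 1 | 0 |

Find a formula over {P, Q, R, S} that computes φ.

φ(P, Q, R, S) = ((NOT P AND Q) AND NOT R) AND NOT S

Only row (0,1,0,0) gives 1. That row's minterm ¬P·Q·¬R·¬S is φ directly.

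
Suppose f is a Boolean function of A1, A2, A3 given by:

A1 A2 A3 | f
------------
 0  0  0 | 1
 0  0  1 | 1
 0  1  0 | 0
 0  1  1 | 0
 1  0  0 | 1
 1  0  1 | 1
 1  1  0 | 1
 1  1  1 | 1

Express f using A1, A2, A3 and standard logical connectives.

The 0-rows are (0,1,0), (0,1,1). Take each as a conjunction (¬A1·A2·¬A3, ¬A1·A2·A3), form their disjunction, and complement — that gives a formula that is 1 everywhere f is.

f(A1, A2, A3) = NOT (((NOT A1 AND A2) AND NOT A3) OR ((NOT A1 AND A2) AND A3))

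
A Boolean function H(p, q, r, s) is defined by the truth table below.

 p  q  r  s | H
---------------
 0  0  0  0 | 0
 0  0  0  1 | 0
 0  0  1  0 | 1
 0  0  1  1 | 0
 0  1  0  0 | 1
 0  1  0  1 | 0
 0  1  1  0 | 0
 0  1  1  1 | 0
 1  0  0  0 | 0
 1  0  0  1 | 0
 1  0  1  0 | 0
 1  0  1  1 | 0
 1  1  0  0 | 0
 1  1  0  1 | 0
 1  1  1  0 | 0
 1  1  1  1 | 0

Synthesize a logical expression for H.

Collect the rows where H=1 — (0,0,1,0), (0,1,0,0) — and write one minterm per row: ¬p·¬q·r·¬s, ¬p·q·¬r·¬s. Their union (logical OR) reproduces the table exactly.

H(p, q, r, s) = (((p' · q') · r) · s') + (((p' · q) · r') · s')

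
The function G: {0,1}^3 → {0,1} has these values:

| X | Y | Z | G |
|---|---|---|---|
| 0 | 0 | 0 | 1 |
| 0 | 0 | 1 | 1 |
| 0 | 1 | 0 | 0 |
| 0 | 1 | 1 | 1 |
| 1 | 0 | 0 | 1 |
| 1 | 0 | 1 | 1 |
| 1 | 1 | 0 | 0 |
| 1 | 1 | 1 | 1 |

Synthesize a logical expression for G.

G(X, Y, Z) = ¬(((¬X ∧ Y) ∧ ¬Z) ∨ ((X ∧ Y) ∧ ¬Z))

The 0-rows are (0,1,0), (1,1,0). Take each as a conjunction (¬X·Y·¬Z, X·Y·¬Z), form their disjunction, and complement — that gives a formula that is 1 everywhere G is.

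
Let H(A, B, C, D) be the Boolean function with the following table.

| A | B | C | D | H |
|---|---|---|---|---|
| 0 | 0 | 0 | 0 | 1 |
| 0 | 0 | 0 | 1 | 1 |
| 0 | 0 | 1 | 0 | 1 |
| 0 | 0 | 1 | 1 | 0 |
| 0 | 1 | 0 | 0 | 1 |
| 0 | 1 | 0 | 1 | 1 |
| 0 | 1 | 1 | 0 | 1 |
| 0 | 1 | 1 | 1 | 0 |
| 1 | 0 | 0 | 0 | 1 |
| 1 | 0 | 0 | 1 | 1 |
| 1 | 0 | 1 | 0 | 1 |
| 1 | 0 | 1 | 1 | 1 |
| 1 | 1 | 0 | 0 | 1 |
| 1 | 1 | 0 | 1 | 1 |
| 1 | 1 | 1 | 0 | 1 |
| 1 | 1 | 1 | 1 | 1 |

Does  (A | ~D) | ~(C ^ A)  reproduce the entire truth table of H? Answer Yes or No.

Check the formula against H row by row:
  A=0, B=0, C=0, D=0: formula gives 1, H = 1 ✓
  A=0, B=0, C=0, D=1: formula gives 1, H = 1 ✓
  A=0, B=0, C=1, D=0: formula gives 1, H = 1 ✓
  A=0, B=0, C=1, D=1: formula gives 0, H = 0 ✓
  …and likewise for the remaining 12 rows.
All 16 rows match — the expression computes H exactly.

Yes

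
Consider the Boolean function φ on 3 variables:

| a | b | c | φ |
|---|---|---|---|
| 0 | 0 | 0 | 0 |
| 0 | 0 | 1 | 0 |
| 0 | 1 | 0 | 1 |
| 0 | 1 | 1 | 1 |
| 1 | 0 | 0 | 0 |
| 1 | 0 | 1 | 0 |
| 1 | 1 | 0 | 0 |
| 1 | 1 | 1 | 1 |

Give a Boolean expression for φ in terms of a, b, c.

φ=1 on 3 inputs: (0,1,0), (0,1,1), (1,1,1). Reading each as a conjunction of literals (¬a·b·¬c, ¬a·b·c, a·b·c) and taking the OR gives the canonical DNF.

φ(a, b, c) = (((NOT a AND b) AND NOT c) OR ((NOT a AND b) AND c)) OR ((a AND b) AND c)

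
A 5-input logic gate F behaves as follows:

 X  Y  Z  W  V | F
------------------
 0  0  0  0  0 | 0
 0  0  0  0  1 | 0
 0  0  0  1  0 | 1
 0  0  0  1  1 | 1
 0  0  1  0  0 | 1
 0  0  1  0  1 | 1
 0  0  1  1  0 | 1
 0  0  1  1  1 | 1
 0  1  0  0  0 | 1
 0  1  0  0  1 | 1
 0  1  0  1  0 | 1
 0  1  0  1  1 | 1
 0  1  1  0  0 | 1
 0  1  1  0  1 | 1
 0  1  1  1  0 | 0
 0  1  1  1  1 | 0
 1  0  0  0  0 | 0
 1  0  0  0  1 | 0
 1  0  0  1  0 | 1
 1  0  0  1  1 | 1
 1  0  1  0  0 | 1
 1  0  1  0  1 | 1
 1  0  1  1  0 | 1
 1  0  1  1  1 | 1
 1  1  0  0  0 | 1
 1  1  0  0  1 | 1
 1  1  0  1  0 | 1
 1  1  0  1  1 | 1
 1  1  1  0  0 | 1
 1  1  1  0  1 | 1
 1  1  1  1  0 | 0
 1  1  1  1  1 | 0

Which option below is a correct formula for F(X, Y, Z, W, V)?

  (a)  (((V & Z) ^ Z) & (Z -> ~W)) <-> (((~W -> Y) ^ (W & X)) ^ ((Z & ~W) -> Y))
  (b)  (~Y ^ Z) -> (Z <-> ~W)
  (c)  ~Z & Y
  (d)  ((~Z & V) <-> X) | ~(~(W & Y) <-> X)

b

(a) disagrees with F on (0,0,1,0,0) (formula → 0, table → 1); rule it out.
(c) disagrees with F on (0,0,0,1,0) (formula → 0, table → 1); rule it out.
(d) disagrees with F on (0,0,0,0,0) (formula → 1, table → 0); rule it out.
(b) is the remaining candidate, and it agrees with F on all 32 inputs.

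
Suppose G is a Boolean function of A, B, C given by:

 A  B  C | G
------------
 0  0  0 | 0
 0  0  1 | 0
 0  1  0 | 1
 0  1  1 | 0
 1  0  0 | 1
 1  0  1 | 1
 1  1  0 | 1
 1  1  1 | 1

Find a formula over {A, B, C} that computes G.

The 0-rows are (0,0,0), (0,0,1), (0,1,1). Take each as a conjunction (¬A·¬B·¬C, ¬A·¬B·C, ¬A·B·C), form their disjunction, and complement — that gives a formula that is 1 everywhere G is.

G(A, B, C) = not ((((not A and not B) and not C) or ((not A and not B) and C)) or ((not A and B) and C))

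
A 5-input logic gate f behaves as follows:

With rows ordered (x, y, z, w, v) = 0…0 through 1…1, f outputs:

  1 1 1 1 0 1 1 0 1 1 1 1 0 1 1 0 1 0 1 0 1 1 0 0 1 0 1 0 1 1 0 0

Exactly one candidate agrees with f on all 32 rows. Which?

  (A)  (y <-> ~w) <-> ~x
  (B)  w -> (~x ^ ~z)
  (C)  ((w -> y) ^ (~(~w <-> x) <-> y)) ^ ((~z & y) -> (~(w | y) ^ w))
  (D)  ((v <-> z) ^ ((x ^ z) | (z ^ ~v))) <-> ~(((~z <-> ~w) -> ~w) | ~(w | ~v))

D

(A) disagrees with f on (0,0,0,0,0) (formula → 0, table → 1); rule it out.
(B) disagrees with f on (0,0,0,1,0) (formula → 0, table → 1); rule it out.
(C) disagrees with f on (0,0,0,0,0) (formula → 0, table → 1); rule it out.
(D) is the remaining candidate, and it agrees with f on all 32 inputs.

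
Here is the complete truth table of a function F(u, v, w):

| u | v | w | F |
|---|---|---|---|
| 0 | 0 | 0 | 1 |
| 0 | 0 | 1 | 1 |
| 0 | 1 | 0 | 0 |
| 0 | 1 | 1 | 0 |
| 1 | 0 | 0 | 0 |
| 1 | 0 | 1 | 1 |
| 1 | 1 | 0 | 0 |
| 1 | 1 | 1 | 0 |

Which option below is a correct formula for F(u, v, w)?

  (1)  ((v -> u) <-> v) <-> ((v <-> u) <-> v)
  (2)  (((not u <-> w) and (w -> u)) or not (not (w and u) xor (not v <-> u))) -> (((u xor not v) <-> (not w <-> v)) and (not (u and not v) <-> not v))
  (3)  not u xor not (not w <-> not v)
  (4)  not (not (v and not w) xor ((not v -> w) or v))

(1) fails at (0,1,0): the formula yields 1, F is 0.
(3) fails at (0,0,1): the formula yields 0, F is 1.
(4) fails at (0,0,0): the formula yields 0, F is 1.
That leaves (2). Evaluating it on every row reproduces the table of F exactly.

2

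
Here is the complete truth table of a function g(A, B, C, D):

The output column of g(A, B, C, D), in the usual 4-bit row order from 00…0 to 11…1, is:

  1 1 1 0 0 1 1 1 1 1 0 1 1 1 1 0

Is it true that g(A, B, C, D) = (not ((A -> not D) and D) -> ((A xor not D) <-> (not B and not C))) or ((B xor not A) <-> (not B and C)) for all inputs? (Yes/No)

No

Check the formula against g row by row:
  A=0, B=0, C=0, D=0: formula gives 1, g = 1 ✓
  A=0, B=0, C=0, D=1: formula gives 1, g = 1 ✓
  A=0, B=0, C=1, D=0: formula gives 1, g = 1 ✓
  A=0, B=0, C=1, D=1: formula gives 1, but g = 0 ✗
A single disagreement suffices: at (0,0,1,1) they differ, so the formula does not compute g.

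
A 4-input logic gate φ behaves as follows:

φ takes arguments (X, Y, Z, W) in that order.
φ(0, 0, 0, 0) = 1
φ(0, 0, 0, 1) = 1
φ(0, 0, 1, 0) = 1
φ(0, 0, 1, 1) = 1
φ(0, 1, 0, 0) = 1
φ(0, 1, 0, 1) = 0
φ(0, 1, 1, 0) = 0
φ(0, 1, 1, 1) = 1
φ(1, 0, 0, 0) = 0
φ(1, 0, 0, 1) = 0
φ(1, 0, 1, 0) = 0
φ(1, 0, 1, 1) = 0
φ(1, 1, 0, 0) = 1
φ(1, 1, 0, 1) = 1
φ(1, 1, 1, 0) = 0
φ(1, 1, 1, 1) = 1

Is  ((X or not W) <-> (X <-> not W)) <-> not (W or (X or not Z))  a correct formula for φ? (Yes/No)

Evaluate ((X or not W) <-> (X <-> not W)) <-> not (W or (X or not Z)) on each row and compare to φ:
  X=0, Y=0, Z=0, W=0: formula gives 1, φ = 1 ✓
  X=0, Y=0, Z=0, W=1: formula gives 1, φ = 1 ✓
  X=0, Y=0, Z=1, W=0: formula gives 0, but φ = 1 ✗
A single disagreement suffices: at (0,0,1,0) they differ, so the formula does not compute φ.

No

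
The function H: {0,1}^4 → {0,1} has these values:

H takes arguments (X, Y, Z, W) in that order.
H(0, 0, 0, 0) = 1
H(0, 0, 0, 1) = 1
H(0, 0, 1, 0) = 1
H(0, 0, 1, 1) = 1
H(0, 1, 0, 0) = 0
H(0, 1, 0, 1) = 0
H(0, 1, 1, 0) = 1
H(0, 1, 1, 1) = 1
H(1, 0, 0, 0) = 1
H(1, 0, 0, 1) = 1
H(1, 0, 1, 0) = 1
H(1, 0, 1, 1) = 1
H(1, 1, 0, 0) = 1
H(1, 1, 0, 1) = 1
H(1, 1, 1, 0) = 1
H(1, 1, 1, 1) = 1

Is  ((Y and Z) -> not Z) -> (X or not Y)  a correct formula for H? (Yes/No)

Yes

Evaluate ((Y and Z) -> not Z) -> (X or not Y) on each row and compare to H:
  X=0, Y=0, Z=0, W=0: formula gives 1, H = 1 ✓
  X=0, Y=0, Z=0, W=1: formula gives 1, H = 1 ✓
  X=0, Y=0, Z=1, W=0: formula gives 1, H = 1 ✓
  X=0, Y=0, Z=1, W=1: formula gives 1, H = 1 ✓
  …and likewise for the remaining 12 rows.
Every row agrees, so the formula is equivalent.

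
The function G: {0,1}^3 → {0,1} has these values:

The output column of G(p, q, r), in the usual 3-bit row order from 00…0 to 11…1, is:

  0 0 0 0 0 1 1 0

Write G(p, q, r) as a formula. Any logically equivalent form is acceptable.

Collect the rows where G=1 — (1,0,1), (1,1,0) — and write one minterm per row: p·¬q·r, p·q·¬r. Their union (logical OR) reproduces the table exactly.

G(p, q, r) = ((p and not q) and r) or ((p and q) and not r)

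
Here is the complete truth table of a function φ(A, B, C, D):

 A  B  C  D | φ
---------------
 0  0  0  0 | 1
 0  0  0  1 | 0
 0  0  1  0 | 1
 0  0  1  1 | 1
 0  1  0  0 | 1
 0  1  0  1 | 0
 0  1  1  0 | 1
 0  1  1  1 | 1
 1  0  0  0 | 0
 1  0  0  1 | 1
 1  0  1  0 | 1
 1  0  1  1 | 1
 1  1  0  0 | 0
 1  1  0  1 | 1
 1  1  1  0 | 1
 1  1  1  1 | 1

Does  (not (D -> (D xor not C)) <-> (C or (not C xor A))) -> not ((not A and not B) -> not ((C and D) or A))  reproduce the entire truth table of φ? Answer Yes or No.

Test each input against both φ and the formula:
  A=0, B=0, C=0, D=0: formula gives 1, φ = 1 ✓
  A=0, B=0, C=0, D=1: formula gives 0, φ = 0 ✓
  A=0, B=0, C=1, D=0: formula gives 1, φ = 1 ✓
  A=0, B=0, C=1, D=1: formula gives 1, φ = 1 ✓
  …and likewise for the remaining 12 rows.
All 16 rows match — the expression computes φ exactly.

Yes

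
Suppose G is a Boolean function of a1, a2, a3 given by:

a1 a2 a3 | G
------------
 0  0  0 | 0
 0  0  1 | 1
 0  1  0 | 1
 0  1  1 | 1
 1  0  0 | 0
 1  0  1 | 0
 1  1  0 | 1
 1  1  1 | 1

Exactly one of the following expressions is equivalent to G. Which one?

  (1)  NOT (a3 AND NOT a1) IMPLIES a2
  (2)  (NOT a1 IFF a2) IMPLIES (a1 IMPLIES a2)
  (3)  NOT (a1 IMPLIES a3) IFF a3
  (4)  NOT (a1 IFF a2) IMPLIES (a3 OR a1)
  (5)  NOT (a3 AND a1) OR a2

(2) fails at (0,0,0): the formula yields 1, G is 0.
(3) fails at (0,0,0): the formula yields 1, G is 0.
(4) fails at (0,0,0): the formula yields 1, G is 0.
(5) fails at (0,0,0): the formula yields 1, G is 0.
(1) is the remaining candidate, and it agrees with G on all 8 inputs.

1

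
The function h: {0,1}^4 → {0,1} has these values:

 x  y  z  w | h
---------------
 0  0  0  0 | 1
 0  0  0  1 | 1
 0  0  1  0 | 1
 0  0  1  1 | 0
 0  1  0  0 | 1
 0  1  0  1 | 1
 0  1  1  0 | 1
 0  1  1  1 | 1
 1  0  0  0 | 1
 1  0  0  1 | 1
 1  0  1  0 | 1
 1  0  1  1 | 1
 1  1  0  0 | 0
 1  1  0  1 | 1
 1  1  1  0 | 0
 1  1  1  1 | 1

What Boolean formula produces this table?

h is 0 on only 3 rows — (0,0,1,1), (1,1,0,0), (1,1,1,0). Writing each as a minterm (¬x·¬y·z·w, x·y·¬z·¬w, x·y·z·¬w) and OR-ing them characterizes exactly where h=0, so h is the negation of that disjunction.

h(x, y, z, w) = NOT (((((NOT x AND NOT y) AND z) AND w) OR (((x AND y) AND NOT z) AND NOT w)) OR (((x AND y) AND z) AND NOT w))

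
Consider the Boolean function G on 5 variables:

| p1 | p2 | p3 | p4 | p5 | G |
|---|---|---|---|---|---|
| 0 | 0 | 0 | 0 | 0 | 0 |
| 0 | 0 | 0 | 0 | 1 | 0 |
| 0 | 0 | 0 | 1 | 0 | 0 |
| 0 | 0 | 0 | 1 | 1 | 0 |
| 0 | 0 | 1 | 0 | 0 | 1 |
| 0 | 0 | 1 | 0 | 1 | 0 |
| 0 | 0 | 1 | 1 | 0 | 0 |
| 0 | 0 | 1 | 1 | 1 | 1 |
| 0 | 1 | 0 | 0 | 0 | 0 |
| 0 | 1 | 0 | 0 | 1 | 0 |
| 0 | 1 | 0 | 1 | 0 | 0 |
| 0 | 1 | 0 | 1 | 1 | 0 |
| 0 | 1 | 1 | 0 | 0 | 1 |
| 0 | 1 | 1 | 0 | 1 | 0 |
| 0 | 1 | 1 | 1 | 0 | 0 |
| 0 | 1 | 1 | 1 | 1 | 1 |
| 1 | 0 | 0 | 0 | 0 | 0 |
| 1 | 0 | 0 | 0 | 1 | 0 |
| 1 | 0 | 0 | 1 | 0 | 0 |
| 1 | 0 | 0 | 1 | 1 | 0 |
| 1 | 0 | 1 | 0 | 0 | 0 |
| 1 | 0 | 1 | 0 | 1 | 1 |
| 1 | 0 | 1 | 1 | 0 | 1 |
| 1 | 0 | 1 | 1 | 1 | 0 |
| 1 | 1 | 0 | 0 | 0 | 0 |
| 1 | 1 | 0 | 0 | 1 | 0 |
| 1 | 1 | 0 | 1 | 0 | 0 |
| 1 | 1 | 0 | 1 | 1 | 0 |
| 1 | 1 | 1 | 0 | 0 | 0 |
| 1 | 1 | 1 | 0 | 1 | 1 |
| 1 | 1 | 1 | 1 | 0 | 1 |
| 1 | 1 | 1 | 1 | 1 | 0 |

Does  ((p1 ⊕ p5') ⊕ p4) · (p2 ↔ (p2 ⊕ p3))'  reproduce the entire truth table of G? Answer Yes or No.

Yes

Evaluate ((p1 ⊕ p5') ⊕ p4) · (p2 ↔ (p2 ⊕ p3))' on each row and compare to G:
  p1=0, p2=0, p3=0, p4=0, p5=0: formula gives 0, G = 0 ✓
  p1=0, p2=0, p3=0, p4=0, p5=1: formula gives 0, G = 0 ✓
  p1=0, p2=0, p3=0, p4=1, p5=0: formula gives 0, G = 0 ✓
  p1=0, p2=0, p3=0, p4=1, p5=1: formula gives 0, G = 0 ✓
  … (the remaining 28 rows also agree.)
Every row agrees, so the formula is equivalent.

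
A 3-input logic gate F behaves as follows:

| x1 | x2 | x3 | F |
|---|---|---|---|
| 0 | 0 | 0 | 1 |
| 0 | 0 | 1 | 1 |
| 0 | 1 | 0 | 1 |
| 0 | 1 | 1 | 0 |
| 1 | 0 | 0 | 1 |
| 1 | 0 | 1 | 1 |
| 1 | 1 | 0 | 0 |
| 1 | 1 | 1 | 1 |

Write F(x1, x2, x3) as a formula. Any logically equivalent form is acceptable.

F(x1, x2, x3) = ¬(((¬x1 ∧ x2) ∧ x3) ∨ ((x1 ∧ x2) ∧ ¬x3))

There are just 2 zero rows: (0,1,1), (1,1,0). Their minterms are ¬x1·x2·x3, x1·x2·¬x3; the OR of those covers precisely the 0-outputs, and negating it yields F.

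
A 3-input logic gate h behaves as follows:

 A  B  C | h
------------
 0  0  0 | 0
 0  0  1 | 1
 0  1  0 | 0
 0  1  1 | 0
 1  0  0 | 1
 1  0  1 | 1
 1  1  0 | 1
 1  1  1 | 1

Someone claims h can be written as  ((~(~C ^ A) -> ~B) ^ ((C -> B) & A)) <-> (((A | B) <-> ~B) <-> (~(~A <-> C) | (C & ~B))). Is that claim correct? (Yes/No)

Check the formula against h row by row:
  A=0, B=0, C=0: formula gives 0, h = 0 ✓
  A=0, B=0, C=1: formula gives 0, but h = 1 ✗
Row (0,0,1) is a counterexample, so the formula is not equivalent to h.

No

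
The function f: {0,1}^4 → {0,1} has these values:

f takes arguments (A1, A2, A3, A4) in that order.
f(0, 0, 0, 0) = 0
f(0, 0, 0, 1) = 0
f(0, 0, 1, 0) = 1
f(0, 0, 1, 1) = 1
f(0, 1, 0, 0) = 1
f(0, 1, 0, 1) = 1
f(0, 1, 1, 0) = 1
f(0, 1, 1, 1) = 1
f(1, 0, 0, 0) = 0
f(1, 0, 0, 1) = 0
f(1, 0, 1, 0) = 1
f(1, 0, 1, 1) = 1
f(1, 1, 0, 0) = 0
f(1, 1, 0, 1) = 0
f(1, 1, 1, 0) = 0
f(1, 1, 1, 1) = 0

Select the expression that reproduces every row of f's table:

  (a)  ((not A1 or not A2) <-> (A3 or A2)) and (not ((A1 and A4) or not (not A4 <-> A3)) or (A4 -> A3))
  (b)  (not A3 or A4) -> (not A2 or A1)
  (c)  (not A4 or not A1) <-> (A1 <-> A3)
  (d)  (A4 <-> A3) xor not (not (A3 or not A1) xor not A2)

(b) fails at (0,0,0,0): the formula yields 1, f is 0.
(c) fails at (0,0,0,0): the formula yields 1, f is 0.
(d) fails at (0,0,0,0): the formula yields 1, f is 0.
That leaves (a). Evaluating it on every row reproduces the table of f exactly.

a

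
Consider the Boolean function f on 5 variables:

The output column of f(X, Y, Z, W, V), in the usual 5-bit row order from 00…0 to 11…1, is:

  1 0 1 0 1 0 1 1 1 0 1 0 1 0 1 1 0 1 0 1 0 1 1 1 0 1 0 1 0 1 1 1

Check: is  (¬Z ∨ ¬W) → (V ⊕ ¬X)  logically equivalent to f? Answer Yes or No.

Evaluate (¬Z ∨ ¬W) → (V ⊕ ¬X) on each row and compare to f:
  X=0, Y=0, Z=0, W=0, V=0: formula gives 1, f = 1 ✓
  X=0, Y=0, Z=0, W=0, V=1: formula gives 0, f = 0 ✓
  X=0, Y=0, Z=0, W=1, V=0: formula gives 1, f = 1 ✓
  X=0, Y=0, Z=0, W=1, V=1: formula gives 0, f = 0 ✓
  … (the remaining 28 rows also agree.)
No disagreement on any input; they are logically equivalent.

Yes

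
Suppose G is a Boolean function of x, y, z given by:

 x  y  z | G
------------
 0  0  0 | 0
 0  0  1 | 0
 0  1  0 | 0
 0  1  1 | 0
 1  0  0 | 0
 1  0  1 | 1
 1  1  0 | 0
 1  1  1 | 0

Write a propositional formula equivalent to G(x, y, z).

Only row (1,0,1) gives 1. That row's minterm x·¬y·z is G directly.

G(x, y, z) = (x & ~y) & z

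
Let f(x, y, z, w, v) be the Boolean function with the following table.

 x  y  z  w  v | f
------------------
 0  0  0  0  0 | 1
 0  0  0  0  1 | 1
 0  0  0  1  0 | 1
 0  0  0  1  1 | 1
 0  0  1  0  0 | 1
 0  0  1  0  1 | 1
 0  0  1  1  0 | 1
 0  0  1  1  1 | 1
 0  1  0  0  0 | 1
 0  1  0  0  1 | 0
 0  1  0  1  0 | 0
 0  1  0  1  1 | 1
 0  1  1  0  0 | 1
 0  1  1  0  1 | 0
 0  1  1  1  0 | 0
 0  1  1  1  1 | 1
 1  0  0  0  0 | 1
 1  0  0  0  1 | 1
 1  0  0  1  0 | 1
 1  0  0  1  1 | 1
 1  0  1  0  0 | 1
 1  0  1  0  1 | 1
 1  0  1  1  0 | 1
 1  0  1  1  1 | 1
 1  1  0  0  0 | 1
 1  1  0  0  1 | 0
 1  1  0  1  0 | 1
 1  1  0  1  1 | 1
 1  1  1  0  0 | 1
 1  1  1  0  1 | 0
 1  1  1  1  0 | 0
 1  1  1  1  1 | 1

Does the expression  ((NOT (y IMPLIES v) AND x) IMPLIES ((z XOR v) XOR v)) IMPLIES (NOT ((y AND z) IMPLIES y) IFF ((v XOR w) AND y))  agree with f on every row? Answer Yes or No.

Check the formula against f row by row:
  x=0, y=0, z=0, w=0, v=0: formula gives 1, f = 1 ✓
  x=0, y=0, z=0, w=0, v=1: formula gives 1, f = 1 ✓
  x=0, y=0, z=0, w=1, v=0: formula gives 1, f = 1 ✓
  x=0, y=0, z=0, w=1, v=1: formula gives 1, f = 1 ✓
  …and likewise for the remaining 28 rows.
Every row agrees, so the formula is equivalent.

Yes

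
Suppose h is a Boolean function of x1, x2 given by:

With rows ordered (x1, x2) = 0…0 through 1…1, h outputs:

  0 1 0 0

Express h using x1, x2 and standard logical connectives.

h(x1, x2) = not x1 and x2

1 only at (0,1): NOT x1 AND x2.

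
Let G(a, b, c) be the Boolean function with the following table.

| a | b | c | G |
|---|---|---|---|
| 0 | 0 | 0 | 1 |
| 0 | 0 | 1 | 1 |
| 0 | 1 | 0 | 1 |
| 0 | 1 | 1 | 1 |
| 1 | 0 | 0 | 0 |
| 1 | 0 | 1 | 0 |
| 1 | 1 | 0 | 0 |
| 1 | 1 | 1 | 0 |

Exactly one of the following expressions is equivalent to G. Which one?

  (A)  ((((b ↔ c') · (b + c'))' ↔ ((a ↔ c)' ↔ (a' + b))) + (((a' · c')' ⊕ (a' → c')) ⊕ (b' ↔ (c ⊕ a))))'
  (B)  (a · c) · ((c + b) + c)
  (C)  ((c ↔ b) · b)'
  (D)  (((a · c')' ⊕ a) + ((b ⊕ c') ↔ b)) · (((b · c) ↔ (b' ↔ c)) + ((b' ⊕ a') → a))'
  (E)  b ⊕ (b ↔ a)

E

(A): at (0,0,0) it gives 0, but G = 1 — eliminated.
(B): at (0,0,0) it gives 0, but G = 1 — eliminated.
(C): at (0,1,1) it gives 0, but G = 1 — eliminated.
(D): at (0,0,0) it gives 0, but G = 1 — eliminated.
That leaves (E). Evaluating it on every row reproduces the table of G exactly.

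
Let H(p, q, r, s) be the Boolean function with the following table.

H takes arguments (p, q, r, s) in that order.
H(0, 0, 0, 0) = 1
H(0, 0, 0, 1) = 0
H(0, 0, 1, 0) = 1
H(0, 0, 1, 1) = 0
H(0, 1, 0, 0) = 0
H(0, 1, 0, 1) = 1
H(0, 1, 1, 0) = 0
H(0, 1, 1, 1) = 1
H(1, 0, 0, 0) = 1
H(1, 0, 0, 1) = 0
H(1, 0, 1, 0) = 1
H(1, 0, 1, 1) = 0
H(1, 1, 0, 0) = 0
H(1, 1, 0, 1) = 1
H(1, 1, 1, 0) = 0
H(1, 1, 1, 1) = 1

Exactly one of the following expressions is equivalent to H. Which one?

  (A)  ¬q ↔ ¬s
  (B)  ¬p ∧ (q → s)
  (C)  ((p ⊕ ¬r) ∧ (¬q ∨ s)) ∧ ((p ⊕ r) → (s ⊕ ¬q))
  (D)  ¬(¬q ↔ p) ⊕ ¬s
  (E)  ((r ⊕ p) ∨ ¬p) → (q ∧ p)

(B) fails at (0,0,0,1): the formula yields 1, H is 0.
(C) fails at (0,0,0,1): the formula yields 1, H is 0.
(D) fails at (0,0,0,0): the formula yields 0, H is 1.
(E) fails at (0,0,0,0): the formula yields 0, H is 1.
Only (A) survives; checking it on all 16 rows confirms it matches H.

A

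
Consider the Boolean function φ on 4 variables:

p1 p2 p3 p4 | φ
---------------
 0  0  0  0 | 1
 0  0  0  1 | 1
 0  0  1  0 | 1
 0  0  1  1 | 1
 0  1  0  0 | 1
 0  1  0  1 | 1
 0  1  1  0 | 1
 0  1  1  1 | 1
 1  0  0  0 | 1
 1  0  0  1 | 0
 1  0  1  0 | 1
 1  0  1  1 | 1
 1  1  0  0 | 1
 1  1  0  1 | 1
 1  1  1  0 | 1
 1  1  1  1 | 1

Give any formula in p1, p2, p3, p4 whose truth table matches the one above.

φ is 0 on exactly one input, (1,0,0,1), whose minterm is p1·¬p2·¬p3·p4. So φ is the negation of that single conjunction.

φ(p1, p2, p3, p4) = not (((p1 and not p2) and not p3) and p4)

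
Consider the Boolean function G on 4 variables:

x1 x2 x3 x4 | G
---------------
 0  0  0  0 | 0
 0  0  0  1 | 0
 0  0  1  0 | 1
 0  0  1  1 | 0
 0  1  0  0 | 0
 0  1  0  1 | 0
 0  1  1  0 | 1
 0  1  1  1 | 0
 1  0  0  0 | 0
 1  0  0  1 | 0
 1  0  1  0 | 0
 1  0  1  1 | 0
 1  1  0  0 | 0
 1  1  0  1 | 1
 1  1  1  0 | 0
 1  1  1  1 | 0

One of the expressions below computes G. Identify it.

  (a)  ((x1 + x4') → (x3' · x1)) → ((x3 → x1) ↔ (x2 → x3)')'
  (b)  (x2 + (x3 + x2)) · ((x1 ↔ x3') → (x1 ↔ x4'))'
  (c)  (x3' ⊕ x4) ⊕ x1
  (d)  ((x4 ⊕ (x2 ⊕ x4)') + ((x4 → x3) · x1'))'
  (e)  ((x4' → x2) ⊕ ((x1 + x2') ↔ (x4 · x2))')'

b

(a) fails at (0,0,0,0): the formula yields 1, G is 0.
(c) fails at (0,0,0,0): the formula yields 1, G is 0.
(d) fails at (0,0,1,0): the formula yields 0, G is 1.
(e) fails at (0,0,0,1): the formula yields 1, G is 0.
That leaves (b). Evaluating it on every row reproduces the table of G exactly.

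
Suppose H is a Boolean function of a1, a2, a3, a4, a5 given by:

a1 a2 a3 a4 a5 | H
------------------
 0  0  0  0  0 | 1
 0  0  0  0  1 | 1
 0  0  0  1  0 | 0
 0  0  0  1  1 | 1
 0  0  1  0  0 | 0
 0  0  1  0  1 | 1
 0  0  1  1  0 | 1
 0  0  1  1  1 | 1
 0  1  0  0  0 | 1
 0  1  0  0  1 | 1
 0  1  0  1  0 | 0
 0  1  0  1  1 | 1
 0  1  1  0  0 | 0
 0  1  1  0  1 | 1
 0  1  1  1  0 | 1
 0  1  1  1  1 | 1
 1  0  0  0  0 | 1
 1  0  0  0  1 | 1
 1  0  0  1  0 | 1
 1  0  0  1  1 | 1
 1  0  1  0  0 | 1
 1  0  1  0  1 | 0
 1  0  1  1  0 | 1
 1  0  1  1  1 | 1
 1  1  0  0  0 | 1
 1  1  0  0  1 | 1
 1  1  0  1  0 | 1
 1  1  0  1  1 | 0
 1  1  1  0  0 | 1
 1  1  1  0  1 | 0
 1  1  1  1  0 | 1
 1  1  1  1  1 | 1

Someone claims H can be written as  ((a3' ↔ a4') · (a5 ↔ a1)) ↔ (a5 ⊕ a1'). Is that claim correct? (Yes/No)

Test each input against both H and the formula:
  a1=0, a2=0, a3=0, a4=0, a5=0: formula gives 1, H = 1 ✓
  a1=0, a2=0, a3=0, a4=0, a5=1: formula gives 1, H = 1 ✓
  a1=0, a2=0, a3=0, a4=1, a5=0: formula gives 0, H = 0 ✓
  a1=0, a2=0, a3=0, a4=1, a5=1: formula gives 1, H = 1 ✓
  …
  a1=1, a2=0, a3=0, a4=1, a5=1: formula gives 0, but H = 1 ✗
A single disagreement suffices: at (1,0,0,1,1) they differ, so the formula does not compute H.

No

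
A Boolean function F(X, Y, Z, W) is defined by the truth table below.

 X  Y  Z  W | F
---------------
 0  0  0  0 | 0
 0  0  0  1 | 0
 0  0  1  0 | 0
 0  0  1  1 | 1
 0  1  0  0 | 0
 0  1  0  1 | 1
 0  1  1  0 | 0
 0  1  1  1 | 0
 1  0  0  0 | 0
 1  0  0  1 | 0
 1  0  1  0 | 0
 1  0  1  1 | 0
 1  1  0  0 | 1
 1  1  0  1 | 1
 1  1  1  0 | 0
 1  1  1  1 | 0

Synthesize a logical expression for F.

The 1-rows are (0,0,1,1), (0,1,0,1), (1,1,0,0), (1,1,0,1). Each contributes one minterm — ¬X·¬Y·Z·W; ¬X·Y·¬Z·W; X·Y·¬Z·¬W; X·Y·¬Z·W — and their disjunction is a sum-of-products form of F.

F(X, Y, Z, W) = (((((~X & ~Y) & Z) & W) | (((~X & Y) & ~Z) & W)) | (((X & Y) & ~Z) & ~W)) | (((X & Y) & ~Z) & W)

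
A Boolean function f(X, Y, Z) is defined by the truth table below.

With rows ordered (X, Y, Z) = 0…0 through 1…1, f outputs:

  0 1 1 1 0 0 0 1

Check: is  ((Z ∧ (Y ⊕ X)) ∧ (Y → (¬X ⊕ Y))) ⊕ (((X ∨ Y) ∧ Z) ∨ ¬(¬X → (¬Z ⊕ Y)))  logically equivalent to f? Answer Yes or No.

Test each input against both f and the formula:
  X=0, Y=0, Z=0: formula gives 0, f = 0 ✓
  X=0, Y=0, Z=1: formula gives 1, f = 1 ✓
  X=0, Y=1, Z=0: formula gives 1, f = 1 ✓
  X=0, Y=1, Z=1: formula gives 1, f = 1 ✓
  X=1, Y=0, Z=0: formula gives 0, f = 0 ✓
  … (the remaining 3 rows also agree.)
No disagreement on any input; they are logically equivalent.

Yes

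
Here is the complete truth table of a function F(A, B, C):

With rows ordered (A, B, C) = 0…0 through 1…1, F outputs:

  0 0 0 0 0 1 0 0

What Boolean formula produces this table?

F(A, B, C) = (A AND NOT B) AND C

F is 1 on exactly one input, (1,0,1), whose minterm is A·¬B·C. So F is just that conjunction.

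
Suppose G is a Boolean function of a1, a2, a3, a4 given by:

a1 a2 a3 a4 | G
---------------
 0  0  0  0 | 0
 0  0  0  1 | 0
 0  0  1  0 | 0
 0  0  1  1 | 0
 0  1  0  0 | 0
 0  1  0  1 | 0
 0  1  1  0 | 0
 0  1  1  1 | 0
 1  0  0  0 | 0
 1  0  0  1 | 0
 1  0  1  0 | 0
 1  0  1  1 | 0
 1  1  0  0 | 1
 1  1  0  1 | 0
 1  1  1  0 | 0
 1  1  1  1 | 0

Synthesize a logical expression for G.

G is 1 on exactly one input, (1,1,0,0), whose minterm is a1·a2·¬a3·¬a4. So G is just that conjunction.

G(a1, a2, a3, a4) = ((a1 & a2) & ~a3) & ~a4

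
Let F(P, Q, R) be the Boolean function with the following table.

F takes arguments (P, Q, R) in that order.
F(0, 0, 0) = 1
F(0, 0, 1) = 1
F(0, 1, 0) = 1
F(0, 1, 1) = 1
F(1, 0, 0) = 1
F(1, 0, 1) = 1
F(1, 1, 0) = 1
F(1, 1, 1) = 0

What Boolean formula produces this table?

The output is 0 only when every input is 1 — NAND of all inputs.

F(P, Q, R) = not ((P and Q) and R)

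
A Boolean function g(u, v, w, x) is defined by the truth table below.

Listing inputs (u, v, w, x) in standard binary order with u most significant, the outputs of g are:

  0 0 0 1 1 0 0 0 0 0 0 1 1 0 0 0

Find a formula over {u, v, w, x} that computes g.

g(u, v, w, x) = (((((NOT u AND NOT v) AND w) AND x) OR (((NOT u AND v) AND NOT w) AND NOT x)) OR (((u AND NOT v) AND w) AND x)) OR (((u AND v) AND NOT w) AND NOT x)

The 1-rows are (0,0,1,1), (0,1,0,0), (1,0,1,1), (1,1,0,0). Each contributes one minterm — ¬u·¬v·w·x; ¬u·v·¬w·¬x; u·¬v·w·x; u·v·¬w·¬x — and their disjunction is a sum-of-products form of g.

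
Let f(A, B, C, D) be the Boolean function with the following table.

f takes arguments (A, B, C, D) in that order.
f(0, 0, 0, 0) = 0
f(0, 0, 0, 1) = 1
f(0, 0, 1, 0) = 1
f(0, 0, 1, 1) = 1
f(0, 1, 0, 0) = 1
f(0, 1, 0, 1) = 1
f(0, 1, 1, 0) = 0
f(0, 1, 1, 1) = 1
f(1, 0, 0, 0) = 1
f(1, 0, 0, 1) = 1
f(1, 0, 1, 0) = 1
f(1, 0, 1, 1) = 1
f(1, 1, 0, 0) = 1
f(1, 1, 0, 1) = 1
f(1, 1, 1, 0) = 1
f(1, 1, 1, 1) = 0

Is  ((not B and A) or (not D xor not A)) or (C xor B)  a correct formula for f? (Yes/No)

Check the formula against f row by row:
  A=0, B=0, C=0, D=0: formula gives 0, f = 0 ✓
  A=0, B=0, C=0, D=1: formula gives 1, f = 1 ✓
  A=0, B=0, C=1, D=0: formula gives 1, f = 1 ✓
  A=0, B=0, C=1, D=1: formula gives 1, f = 1 ✓
  …and likewise for the remaining 12 rows.
No disagreement on any input; they are logically equivalent.

Yes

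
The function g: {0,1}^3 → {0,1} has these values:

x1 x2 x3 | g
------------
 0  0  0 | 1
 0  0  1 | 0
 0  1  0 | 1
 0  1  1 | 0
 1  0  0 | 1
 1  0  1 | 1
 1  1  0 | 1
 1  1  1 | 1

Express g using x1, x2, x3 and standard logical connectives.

g(x1, x2, x3) = ¬(((¬x1 ∧ ¬x2) ∧ x3) ∨ ((¬x1 ∧ x2) ∧ x3))

g is 0 on only 2 rows — (0,0,1), (0,1,1). Writing each as a minterm (¬x1·¬x2·x3, ¬x1·x2·x3) and OR-ing them characterizes exactly where g=0, so g is the negation of that disjunction.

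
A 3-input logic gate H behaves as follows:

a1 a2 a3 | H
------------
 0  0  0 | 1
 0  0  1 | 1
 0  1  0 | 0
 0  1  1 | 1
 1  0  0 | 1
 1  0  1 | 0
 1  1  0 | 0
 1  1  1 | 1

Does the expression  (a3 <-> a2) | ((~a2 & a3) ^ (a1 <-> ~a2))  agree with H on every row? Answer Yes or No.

Check the formula against H row by row:
  a1=0, a2=0, a3=0: formula gives 1, H = 1 ✓
  a1=0, a2=0, a3=1: formula gives 1, H = 1 ✓
  a1=0, a2=1, a3=0: formula gives 1, but H = 0 ✗
Since they disagree at (0,1,0), the expression is not a correct formula for H.

No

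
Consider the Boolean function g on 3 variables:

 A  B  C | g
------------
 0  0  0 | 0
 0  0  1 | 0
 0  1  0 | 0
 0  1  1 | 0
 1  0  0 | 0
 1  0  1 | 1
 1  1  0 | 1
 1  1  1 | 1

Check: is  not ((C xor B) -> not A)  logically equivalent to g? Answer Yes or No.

Test each input against both g and the formula:
  A=0, B=0, C=0: formula gives 0, g = 0 ✓
  A=0, B=0, C=1: formula gives 0, g = 0 ✓
  A=0, B=1, C=0: formula gives 0, g = 0 ✓
  A=0, B=1, C=1: formula gives 0, g = 0 ✓
  A=1, B=0, C=0: formula gives 0, g = 0 ✓
  …
  A=1, B=1, C=1: formula gives 0, but g = 1 ✗
Row (1,1,1) is a counterexample, so the formula is not equivalent to g.

No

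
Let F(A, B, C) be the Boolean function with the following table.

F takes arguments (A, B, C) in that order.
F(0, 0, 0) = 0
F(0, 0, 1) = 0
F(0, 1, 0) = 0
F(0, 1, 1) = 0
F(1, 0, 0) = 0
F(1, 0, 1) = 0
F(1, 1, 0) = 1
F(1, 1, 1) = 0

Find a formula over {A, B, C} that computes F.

F is 1 on exactly one input, (1,1,0), whose minterm is A·B·¬C. So F is just that conjunction.

F(A, B, C) = (A · B) · C'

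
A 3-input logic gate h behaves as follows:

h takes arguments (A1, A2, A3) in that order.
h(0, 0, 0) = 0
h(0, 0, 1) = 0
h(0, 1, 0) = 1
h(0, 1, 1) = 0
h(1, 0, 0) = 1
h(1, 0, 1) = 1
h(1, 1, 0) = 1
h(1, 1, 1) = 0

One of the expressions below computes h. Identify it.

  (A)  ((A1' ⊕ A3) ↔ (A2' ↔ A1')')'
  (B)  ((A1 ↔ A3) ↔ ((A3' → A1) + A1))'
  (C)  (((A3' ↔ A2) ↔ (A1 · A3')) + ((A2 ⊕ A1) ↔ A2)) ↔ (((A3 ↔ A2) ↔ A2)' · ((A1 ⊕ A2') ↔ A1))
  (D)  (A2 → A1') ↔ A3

C

(A) fails at (0,0,0): the formula yields 1, h is 0.
(B) fails at (0,0,0): the formula yields 1, h is 0.
(D) fails at (0,0,1): the formula yields 1, h is 0.
Only (C) survives; checking it on all 8 rows confirms it matches h.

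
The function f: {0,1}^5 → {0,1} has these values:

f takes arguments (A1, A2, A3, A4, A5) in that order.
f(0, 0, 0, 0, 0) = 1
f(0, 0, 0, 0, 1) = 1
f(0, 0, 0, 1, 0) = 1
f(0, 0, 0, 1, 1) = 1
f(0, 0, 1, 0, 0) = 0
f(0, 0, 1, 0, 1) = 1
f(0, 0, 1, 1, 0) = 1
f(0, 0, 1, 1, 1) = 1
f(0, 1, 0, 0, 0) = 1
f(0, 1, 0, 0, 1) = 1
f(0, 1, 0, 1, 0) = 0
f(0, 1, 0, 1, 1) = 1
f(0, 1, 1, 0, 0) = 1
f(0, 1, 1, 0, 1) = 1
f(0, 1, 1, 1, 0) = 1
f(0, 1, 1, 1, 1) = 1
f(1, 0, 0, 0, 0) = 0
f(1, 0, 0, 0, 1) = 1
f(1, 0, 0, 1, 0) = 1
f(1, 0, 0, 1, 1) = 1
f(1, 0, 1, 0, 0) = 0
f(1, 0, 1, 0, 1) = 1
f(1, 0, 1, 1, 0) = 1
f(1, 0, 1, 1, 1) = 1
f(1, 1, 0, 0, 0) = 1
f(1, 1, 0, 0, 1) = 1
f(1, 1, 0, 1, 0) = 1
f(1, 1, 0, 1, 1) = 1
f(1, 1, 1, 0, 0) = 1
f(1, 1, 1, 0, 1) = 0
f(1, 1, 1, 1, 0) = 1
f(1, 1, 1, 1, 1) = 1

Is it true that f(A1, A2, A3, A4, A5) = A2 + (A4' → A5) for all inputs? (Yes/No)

No

Check the formula against f row by row:
  A1=0, A2=0, A3=0, A4=0, A5=0: formula gives 0, but f = 1 ✗
A single disagreement suffices: at (0,0,0,0,0) they differ, so the formula does not compute f.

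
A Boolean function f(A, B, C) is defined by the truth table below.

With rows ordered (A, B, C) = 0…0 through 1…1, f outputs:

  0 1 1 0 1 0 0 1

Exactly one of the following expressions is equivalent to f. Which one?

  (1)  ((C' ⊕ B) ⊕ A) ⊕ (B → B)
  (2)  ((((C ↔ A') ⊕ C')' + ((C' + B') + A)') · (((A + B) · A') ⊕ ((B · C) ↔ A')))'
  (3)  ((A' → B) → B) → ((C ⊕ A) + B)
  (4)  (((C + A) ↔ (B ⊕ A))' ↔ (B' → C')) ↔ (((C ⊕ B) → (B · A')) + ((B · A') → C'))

1

(2): at (0,0,0) it gives 1, but f = 0 — eliminated.
(3): at (0,1,1) it gives 1, but f = 0 — eliminated.
(4): at (0,0,1) it gives 0, but f = 1 — eliminated.
That leaves (1). Evaluating it on every row reproduces the table of f exactly.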